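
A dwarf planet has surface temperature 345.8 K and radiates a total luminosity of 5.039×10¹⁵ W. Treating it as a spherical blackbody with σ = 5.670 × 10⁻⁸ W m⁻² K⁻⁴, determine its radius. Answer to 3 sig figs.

R ≈ 7.03×10⁵ m

L = 4πR²σT⁴ ⇒ R = √(L/(4πσT⁴)).
σT⁴ = 810.743 W/m², so R = √(5.039×10¹⁵/(4π×810.743)) = 7.03×10⁵ m.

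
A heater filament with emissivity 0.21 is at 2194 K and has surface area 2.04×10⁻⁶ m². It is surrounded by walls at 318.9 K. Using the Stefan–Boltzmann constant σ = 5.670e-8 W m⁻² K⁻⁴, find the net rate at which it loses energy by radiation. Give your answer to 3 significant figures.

Net loss ≈ 0.563 W

Area A = 2.04×10⁻⁶ m².
Net radiated power P_net = εσA(T⁴ − T₀⁴) = 0.21×5.670×10⁻⁸×2.04×10⁻⁶×(2194⁴ − 318.9⁴).
T⁴ − T₀⁴ = 2.31711×10¹³ − 1.03423×10¹⁰ = 2.31608×10¹³ K⁴, so P_net = 0.563 W.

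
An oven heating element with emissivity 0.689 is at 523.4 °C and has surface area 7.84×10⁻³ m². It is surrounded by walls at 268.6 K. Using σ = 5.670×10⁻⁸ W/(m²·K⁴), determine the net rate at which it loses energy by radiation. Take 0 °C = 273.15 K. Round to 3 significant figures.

T = 523.4 °C + 273.15 = 796.55 K.
Area A = 7.84×10⁻³ m².
Net radiated power P_net = εσA(T⁴ − T₀⁴) = 0.689×5.670×10⁻⁸×7.84×10⁻³×(796.55⁴ − 268.6⁴).
T⁴ − T₀⁴ = 4.02580×10¹¹ − 5.20504×10⁹ = 3.97375×10¹¹ K⁴, so P_net = 122 W.

Net loss ≈ 122 W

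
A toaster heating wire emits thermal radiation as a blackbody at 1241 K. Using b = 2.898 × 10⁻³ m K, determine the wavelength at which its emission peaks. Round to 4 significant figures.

Wien's displacement law: λ_max = b/T = (2.898×10⁻³ m·K)/(1241 K) = 2.3352×10⁻⁶ m.
That is 2335 nm, in the infrared range.

λ_max ≈ 2335 nm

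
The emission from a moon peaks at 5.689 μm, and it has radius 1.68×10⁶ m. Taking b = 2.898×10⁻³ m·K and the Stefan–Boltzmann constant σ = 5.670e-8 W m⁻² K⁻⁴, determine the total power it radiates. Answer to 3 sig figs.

Wien's law: T = b/λ_max = 2.898×10⁻³/5.689×10⁻⁶ = 509.404 K.
Surface area A = 4πR² = 4π(1.68×10⁶ m)² = 3.54673×10¹³ m².
Then P = σAT⁴ = 5.670×10⁻⁸×3.54673×10¹³×(509.404)⁴ = 1.35×10¹⁷ W.

P ≈ 1.35×10¹⁷ W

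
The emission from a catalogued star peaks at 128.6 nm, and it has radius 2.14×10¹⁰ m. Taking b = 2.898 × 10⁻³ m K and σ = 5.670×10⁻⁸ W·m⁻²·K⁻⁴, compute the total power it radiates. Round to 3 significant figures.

Wien's law: T = b/λ_max = 2.898×10⁻³/1.286×10⁻⁷ = 22535.0 K.
Surface area A = 4πR² = 4π(2.14×10¹⁰ m)² = 5.75490×10²¹ m².
Then P = σAT⁴ = 5.670×10⁻⁸×5.75490×10²¹×(22535.0)⁴ = 8.41×10³¹ W.

P ≈ 8.41×10³¹ W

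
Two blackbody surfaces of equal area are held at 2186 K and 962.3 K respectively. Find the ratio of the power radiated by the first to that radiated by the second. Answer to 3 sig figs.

P₁/P₂ ≈ 26.6

With equal areas, P₁/P₂ = (T₁/T₂)⁴ = (2186/962.3)⁴ = 26.6.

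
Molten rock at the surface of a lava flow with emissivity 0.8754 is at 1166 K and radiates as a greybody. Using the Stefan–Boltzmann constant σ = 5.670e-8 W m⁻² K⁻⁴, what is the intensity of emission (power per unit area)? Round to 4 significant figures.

Stefan–Boltzmann: I = εσT⁴ = 0.8754 × 5.670×10⁻⁸ × (1166)⁴ = 9.175×10⁴ W/m².

I ≈ 9.175×10⁴ W/m²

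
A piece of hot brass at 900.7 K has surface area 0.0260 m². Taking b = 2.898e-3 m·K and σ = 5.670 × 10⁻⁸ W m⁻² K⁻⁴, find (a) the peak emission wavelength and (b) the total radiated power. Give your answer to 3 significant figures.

λ_max ≈ 3.22 μm; P ≈ 970 W

(a) λ_max = b/T = 2.898×10⁻³/900.7 = 3.217×10⁻⁶ m = 3.22 μm.
Area A = 0.0260 m².
(b) P = σAT⁴ = 5.670×10⁻⁸×0.0260×(900.7)⁴ = 970 W.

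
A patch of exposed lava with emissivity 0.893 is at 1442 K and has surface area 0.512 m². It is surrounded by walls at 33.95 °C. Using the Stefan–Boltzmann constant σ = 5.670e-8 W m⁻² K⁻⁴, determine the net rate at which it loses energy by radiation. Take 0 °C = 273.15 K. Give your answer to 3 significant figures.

Net loss ≈ 1.12×10⁵ W

Surroundings: T = 33.95 °C + 273.15 = 307.10 K.
Area A = 0.512 m².
Net radiated power P_net = εσA(T⁴ − T₀⁴) = 0.893×5.670×10⁻⁸×0.512×(1442⁴ − 307.10⁴).
T⁴ − T₀⁴ = 4.32375×10¹² − 8.89445×10⁹ = 4.31486×10¹² K⁴, so P_net = 1.12×10⁵ W.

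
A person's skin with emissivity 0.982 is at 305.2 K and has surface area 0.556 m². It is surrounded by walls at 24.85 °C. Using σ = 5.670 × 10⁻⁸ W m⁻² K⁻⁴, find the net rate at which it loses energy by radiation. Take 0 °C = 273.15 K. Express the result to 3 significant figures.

Surroundings: T = 24.85 °C + 273.15 = 298.00 K.
Area A = 0.556 m².
Net radiated power P_net = εσA(T⁴ − T₀⁴) = 0.982×5.670×10⁻⁸×0.556×(305.2⁴ − 298.00⁴).
T⁴ − T₀⁴ = 8.67637×10⁹ − 7.88615×10⁹ = 7.90220×10⁸ K⁴, so P_net = 24.5 W.

Net loss ≈ 24.5 W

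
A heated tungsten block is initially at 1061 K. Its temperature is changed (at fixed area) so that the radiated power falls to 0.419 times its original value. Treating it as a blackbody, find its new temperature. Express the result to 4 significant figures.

T₂ ≈ 853.6 K

P ∝ T⁴, so T₂/T₁ = (P₂/P₁)^(1/4) = (0.419)^(1/4) = 0.804551.
T₂ = 1061 × 0.804551 = 853.6 K.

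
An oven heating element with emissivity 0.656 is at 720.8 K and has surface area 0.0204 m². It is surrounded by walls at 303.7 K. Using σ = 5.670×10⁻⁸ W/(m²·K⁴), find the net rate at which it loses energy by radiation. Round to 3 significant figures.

Area A = 0.0204 m².
Net radiated power P_net = εσA(T⁴ − T₀⁴) = 0.656×5.670×10⁻⁸×0.0204×(720.8⁴ − 303.7⁴).
T⁴ − T₀⁴ = 2.69935×10¹¹ − 8.50705×10⁹ = 2.61428×10¹¹ K⁴, so P_net = 198 W.

Net loss ≈ 198 W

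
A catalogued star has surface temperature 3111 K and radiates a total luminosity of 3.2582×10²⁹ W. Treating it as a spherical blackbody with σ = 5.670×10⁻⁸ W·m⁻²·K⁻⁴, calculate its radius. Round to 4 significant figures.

R ≈ 6.987×10¹⁰ m

L = 4πR²σT⁴ ⇒ R = √(L/(4πσT⁴)).
σT⁴ = 5.31108×10⁶ W/m², so R = √(3.2582×10²⁹/(4π×5.31108×10⁶)) = 6.987×10¹⁰ m.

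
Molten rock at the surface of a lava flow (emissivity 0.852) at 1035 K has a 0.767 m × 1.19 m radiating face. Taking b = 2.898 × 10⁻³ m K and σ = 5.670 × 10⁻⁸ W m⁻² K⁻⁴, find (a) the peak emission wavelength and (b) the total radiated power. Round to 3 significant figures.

(a) λ_max = b/T = 2.898×10⁻³/1035 = 2.800×10⁻⁶ m = 2.80×10³ nm.
Area A = 0.767 × 1.19 = 0.91273 m².
(b) P = εσAT⁴ = 0.852×5.670×10⁻⁸×0.91273×(1035)⁴ = 5.06×10⁴ W.

λ_max ≈ 2.80×10³ nm; P ≈ 5.06×10⁴ W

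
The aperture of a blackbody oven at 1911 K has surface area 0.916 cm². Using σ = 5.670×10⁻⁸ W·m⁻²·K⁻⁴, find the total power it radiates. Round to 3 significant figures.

Area A = 0.916 cm² = 9.16×10⁻⁵ m².
P = σAT⁴ = 5.670×10⁻⁸ × 9.16×10⁻⁵ × (1911)⁴ = 69.3 W.

P ≈ 69.3 W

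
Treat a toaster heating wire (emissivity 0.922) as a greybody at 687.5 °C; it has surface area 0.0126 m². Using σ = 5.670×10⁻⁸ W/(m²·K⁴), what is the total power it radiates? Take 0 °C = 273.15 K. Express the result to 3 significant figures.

P ≈ 561 W

T = 687.5 °C + 273.15 = 960.65 K.
Area A = 0.0126 m².
P = εσAT⁴ = 0.922 × 5.670×10⁻⁸ × 0.0126 × (960.65)⁴ = 561 W.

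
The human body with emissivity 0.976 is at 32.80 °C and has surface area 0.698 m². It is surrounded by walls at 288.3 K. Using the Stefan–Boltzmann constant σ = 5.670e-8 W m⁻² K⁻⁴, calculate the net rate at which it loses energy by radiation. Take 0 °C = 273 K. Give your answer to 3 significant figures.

Net loss ≈ 70.9 W

T = 32.80 °C + 273 = 305.80 K.
Area A = 0.698 m².
Net radiated power P_net = εσA(T⁴ − T₀⁴) = 0.976×5.670×10⁻⁸×0.698×(305.80⁴ − 288.3⁴).
T⁴ − T₀⁴ = 8.74480×10⁹ − 6.90842×10⁹ = 1.83638×10⁹ K⁴, so P_net = 70.9 W.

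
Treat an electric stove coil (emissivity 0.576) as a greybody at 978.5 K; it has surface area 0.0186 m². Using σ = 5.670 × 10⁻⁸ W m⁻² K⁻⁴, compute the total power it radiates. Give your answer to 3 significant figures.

Area A = 0.0186 m².
P = εσAT⁴ = 0.576 × 5.670×10⁻⁸ × 0.0186 × (978.5)⁴ = 557 W.

P ≈ 557 W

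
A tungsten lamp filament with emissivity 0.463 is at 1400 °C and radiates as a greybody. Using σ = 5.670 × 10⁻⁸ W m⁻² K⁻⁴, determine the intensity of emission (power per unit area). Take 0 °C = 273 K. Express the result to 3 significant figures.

T = 1400 °C + 273 = 1673 K.
Stefan–Boltzmann: I = εσT⁴ = 0.463 × 5.670×10⁻⁸ × (1673)⁴ = 2.06×10⁵ W/m².

I ≈ 2.06×10⁵ W/m²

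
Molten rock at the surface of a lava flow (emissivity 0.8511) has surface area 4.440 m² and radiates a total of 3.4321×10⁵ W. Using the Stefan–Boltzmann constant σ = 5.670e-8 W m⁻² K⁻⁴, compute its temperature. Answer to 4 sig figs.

T ≈ 1125 K

Area A = 4.440 m².
P = εσAT⁴ ⇒ T = (P/(εσA))^(1/4) = (3.4321×10⁵/(0.8511×5.670×10⁻⁸×4.440))^(1/4) = 1125 K.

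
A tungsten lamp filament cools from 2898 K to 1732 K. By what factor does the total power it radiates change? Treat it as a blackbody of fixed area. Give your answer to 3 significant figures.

P₂/P₁ ≈ 0.128

P ∝ T⁴, so P₂/P₁ = (T₂/T₁)⁴ = (1732/2898)⁴ = (0.597654)⁴ = 0.128.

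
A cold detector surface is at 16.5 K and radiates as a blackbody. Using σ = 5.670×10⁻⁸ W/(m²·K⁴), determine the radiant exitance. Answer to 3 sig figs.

I ≈ 4.20×10⁻³ W/m²

Stefan–Boltzmann: I = σT⁴ = 5.670×10⁻⁸ × (16.5)⁴ = 4.20×10⁻³ W/m².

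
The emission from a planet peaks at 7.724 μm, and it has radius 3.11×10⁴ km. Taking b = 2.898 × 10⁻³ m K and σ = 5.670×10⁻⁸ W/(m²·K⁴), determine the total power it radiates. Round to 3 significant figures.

P ≈ 1.37×10¹⁹ W

Wien's law: T = b/λ_max = 2.898×10⁻³/7.724×10⁻⁶ = 375.194 K.
Surface area A = 4πR² = 4π(3.11×10⁷ m)² = 1.21543×10¹⁶ m².
Then P = σAT⁴ = 5.670×10⁻⁸×1.21543×10¹⁶×(375.194)⁴ = 1.37×10¹⁹ W.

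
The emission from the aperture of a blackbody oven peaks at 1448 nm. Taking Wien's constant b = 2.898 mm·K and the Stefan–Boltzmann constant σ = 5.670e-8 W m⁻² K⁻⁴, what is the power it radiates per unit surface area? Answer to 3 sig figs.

Wien's law: T = b/λ_max = 2.898×10⁻³/1.448×10⁻⁶ = 2001.38 K.
Then I = σT⁴ = 5.670×10⁻⁸×(2001.38)⁴ = 9.10×10⁵ W/m².

I ≈ 9.10×10⁵ W/m²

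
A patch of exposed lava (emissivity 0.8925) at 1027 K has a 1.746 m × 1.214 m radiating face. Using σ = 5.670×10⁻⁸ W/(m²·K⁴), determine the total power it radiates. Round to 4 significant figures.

Area A = 1.746 × 1.214 = 2.11964 m².
P = εσAT⁴ = 0.8925 × 5.670×10⁻⁸ × 2.11964 × (1027)⁴ = 1.193×10⁵ W.

P ≈ 1.193×10⁵ W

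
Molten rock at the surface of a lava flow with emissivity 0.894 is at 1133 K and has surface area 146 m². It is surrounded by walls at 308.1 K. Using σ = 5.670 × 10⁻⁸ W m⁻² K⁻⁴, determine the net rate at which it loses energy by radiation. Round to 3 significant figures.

Net loss ≈ 1.21×10⁷ W

Area A = 146 m².
Net radiated power P_net = εσA(T⁴ − T₀⁴) = 0.894×5.670×10⁻⁸×146×(1133⁴ − 308.1⁴).
T⁴ − T₀⁴ = 1.64786×10¹² − 9.01087×10⁹ = 1.63885×10¹² K⁴, so P_net = 1.21×10⁷ W.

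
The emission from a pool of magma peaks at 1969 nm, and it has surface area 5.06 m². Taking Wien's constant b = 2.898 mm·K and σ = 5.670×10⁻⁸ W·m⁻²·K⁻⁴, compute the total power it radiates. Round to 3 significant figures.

P ≈ 1.35×10⁶ W

Wien's law: T = b/λ_max = 2.898×10⁻³/1.969×10⁻⁶ = 1471.81 K.
Area A = 5.06 m².
Then P = σAT⁴ = 5.670×10⁻⁸×5.06×(1471.81)⁴ = 1.35×10⁶ W.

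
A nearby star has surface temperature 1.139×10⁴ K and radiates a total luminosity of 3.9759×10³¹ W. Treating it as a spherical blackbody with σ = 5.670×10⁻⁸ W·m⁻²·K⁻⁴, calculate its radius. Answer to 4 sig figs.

R ≈ 5.758×10¹⁰ m

L = 4πR²σT⁴ ⇒ R = √(L/(4πσT⁴)).
σT⁴ = 9.54285×10⁸ W/m², so R = √(3.9759×10³¹/(4π×9.54285×10⁸)) = 5.758×10¹⁰ m.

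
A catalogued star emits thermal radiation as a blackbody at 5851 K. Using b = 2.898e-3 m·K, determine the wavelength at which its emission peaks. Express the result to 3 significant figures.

λ_max ≈ 495 nm

Wien's displacement law: λ_max = b/T = (2.898×10⁻³ m·K)/(5851 K) = 4.953×10⁻⁷ m.
That is 495 nm, in the visible range.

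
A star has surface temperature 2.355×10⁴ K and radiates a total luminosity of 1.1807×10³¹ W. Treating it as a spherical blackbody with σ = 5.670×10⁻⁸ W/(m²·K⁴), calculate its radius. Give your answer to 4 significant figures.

R ≈ 7.340×10⁹ m

L = 4πR²σT⁴ ⇒ R = √(L/(4πσT⁴)).
σT⁴ = 1.74400×10¹⁰ W/m², so R = √(1.1807×10³¹/(4π×1.74400×10¹⁰)) = 7.340×10⁹ m.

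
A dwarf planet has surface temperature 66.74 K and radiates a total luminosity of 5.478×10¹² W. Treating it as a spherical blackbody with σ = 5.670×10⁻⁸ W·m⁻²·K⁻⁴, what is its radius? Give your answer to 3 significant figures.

L = 4πR²σT⁴ ⇒ R = √(L/(4πσT⁴)).
σT⁴ = 1.12494 W/m², so R = √(5.478×10¹²/(4π×1.12494)) = 6.23×10⁵ m.

R ≈ 6.23×10⁵ m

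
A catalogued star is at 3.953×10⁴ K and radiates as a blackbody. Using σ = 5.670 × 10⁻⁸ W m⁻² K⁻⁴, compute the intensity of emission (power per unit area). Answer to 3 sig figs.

I ≈ 1.38×10¹¹ W/m²

Stefan–Boltzmann: I = σT⁴ = 5.670×10⁻⁸ × (3.953×10⁴)⁴ = 1.38×10¹¹ W/m².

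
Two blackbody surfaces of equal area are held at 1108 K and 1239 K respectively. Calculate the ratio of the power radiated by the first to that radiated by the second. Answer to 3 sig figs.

With equal areas, P₁/P₂ = (T₁/T₂)⁴ = (1108/1239)⁴ = 0.640.

P₁/P₂ ≈ 0.640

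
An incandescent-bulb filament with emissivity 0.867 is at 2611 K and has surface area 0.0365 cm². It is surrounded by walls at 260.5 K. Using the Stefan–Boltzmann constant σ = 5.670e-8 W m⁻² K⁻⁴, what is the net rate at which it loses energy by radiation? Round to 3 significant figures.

Net loss ≈ 8.34 W

Area A = 0.0365 cm² = 3.65×10⁻⁶ m².
Net radiated power P_net = εσA(T⁴ − T₀⁴) = 0.867×5.670×10⁻⁸×3.65×10⁻⁶×(2611⁴ − 260.5⁴).
T⁴ − T₀⁴ = 4.64759×10¹³ − 4.60501×10⁹ = 4.64713×10¹³ K⁴, so P_net = 8.34 W.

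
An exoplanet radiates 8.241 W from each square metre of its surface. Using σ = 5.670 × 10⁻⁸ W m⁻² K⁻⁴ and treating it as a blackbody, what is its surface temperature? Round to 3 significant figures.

I = σT⁴, so T = (I/σ)^(1/4) = (8.241/(5.670×10⁻⁸))^(1/4) = 110 K.

T ≈ 110 K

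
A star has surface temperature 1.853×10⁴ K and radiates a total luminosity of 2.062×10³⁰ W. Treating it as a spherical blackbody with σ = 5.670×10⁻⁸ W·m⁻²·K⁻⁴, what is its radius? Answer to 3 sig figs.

R ≈ 4.95×10⁹ m

L = 4πR²σT⁴ ⇒ R = √(L/(4πσT⁴)).
σT⁴ = 6.68474×10⁹ W/m², so R = √(2.062×10³⁰/(4π×6.68474×10⁹)) = 4.95×10⁹ m.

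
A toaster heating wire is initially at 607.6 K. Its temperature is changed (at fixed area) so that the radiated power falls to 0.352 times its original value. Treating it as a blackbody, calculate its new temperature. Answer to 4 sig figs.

T₂ ≈ 468.0 K

P ∝ T⁴, so T₂/T₁ = (P₂/P₁)^(1/4) = (0.352)^(1/4) = 0.770257.
T₂ = 607.6 × 0.770257 = 468.0 K.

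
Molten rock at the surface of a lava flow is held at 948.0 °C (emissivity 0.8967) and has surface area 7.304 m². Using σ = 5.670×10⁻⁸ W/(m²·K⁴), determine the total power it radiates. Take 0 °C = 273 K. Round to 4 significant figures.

P ≈ 8.254×10⁵ W

T = 948.0 °C + 273 = 1221.0 K.
Area A = 7.304 m².
P = εσAT⁴ = 0.8967 × 5.670×10⁻⁸ × 7.304 × (1221.0)⁴ = 8.254×10⁵ W.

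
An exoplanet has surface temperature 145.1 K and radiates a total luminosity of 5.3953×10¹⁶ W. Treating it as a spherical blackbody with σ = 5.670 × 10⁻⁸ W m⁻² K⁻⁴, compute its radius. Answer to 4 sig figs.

L = 4πR²σT⁴ ⇒ R = √(L/(4πσT⁴)).
σT⁴ = 25.1335 W/m², so R = √(5.3953×10¹⁶/(4π×25.1335)) = 1.307×10⁷ m.

R ≈ 1.307×10⁷ m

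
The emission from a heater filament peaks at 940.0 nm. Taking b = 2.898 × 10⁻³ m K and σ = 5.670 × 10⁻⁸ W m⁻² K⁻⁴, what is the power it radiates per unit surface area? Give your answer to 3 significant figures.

I ≈ 5.12×10⁶ W/m²

Wien's law: T = b/λ_max = 2.898×10⁻³/9.400×10⁻⁷ = 3082.98 K.
Then I = σT⁴ = 5.670×10⁻⁸×(3082.98)⁴ = 5.12×10⁶ W/m².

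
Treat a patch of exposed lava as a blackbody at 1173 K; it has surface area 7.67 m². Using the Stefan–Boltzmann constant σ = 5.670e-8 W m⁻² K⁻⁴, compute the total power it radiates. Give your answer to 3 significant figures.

P ≈ 8.23×10⁵ W

Area A = 7.67 m².
P = σAT⁴ = 5.670×10⁻⁸ × 7.67 × (1173)⁴ = 8.23×10⁵ W.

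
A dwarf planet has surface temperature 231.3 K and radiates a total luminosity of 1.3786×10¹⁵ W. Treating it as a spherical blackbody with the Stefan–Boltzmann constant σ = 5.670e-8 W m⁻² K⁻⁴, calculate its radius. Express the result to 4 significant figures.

L = 4πR²σT⁴ ⇒ R = √(L/(4πσT⁴)).
σT⁴ = 162.288 W/m², so R = √(1.3786×10¹⁵/(4π×162.288)) = 8.222×10⁵ m.

R ≈ 8.222×10⁵ m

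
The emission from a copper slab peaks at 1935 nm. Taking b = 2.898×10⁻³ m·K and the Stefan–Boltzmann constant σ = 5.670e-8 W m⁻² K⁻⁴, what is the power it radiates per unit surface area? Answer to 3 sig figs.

Wien's law: T = b/λ_max = 2.898×10⁻³/1.935×10⁻⁶ = 1497.67 K.
Then I = σT⁴ = 5.670×10⁻⁸×(1497.67)⁴ = 2.85×10⁵ W/m².

I ≈ 2.85×10⁵ W/m²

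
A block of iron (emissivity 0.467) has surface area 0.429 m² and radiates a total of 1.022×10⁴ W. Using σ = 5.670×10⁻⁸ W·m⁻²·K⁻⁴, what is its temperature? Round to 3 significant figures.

Area A = 0.429 m².
P = εσAT⁴ ⇒ T = (P/(εσA))^(1/4) = (1.022×10⁴/(0.467×5.670×10⁻⁸×0.429))^(1/4) = 974 K.

T ≈ 974 K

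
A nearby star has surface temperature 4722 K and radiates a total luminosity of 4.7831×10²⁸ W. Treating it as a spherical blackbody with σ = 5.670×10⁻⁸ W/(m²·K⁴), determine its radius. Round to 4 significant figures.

R ≈ 1.162×10¹⁰ m

L = 4πR²σT⁴ ⇒ R = √(L/(4πσT⁴)).
σT⁴ = 2.81895×10⁷ W/m², so R = √(4.7831×10²⁸/(4π×2.81895×10⁷)) = 1.162×10¹⁰ m.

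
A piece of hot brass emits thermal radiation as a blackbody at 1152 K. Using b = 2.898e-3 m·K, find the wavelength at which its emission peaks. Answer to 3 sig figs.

Wien's displacement law: λ_max = b/T = (2.898×10⁻³ m·K)/(1152 K) = 2.516×10⁻⁶ m.
That is 2.52×10³ nm, in the infrared range.

λ_max ≈ 2.52×10³ nm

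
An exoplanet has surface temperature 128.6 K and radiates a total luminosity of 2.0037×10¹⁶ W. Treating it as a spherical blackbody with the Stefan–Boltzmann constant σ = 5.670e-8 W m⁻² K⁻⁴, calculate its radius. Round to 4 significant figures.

R ≈ 1.014×10⁷ m

L = 4πR²σT⁴ ⇒ R = √(L/(4πσT⁴)).
σT⁴ = 15.5077 W/m², so R = √(2.0037×10¹⁶/(4π×15.5077)) = 1.014×10⁷ m.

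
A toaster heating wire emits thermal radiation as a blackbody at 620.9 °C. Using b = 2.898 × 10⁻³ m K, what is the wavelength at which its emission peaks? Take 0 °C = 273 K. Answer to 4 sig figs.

λ_max ≈ 3.242 μm

T = 620.9 °C + 273 = 893.9 K.
Wien's displacement law: λ_max = b/T = (2.898×10⁻³ m·K)/(893.9 K) = 3.2420×10⁻⁶ m.
That is 3.242 μm, in the infrared range.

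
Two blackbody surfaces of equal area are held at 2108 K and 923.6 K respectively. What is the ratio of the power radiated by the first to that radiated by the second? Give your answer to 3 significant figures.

With equal areas, P₁/P₂ = (T₁/T₂)⁴ = (2108/923.6)⁴ = 27.1.

P₁/P₂ ≈ 27.1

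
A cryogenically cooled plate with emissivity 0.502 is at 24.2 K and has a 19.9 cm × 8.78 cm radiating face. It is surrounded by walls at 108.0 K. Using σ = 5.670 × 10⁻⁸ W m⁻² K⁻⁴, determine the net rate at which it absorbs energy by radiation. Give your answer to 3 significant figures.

Area A = 0.199 × 0.0878 = 0.0174722 m².
Net radiated power P_net = εσA(T⁴ − T₀⁴) = 0.502×5.670×10⁻⁸×0.0174722×(24.2⁴ − 108.0⁴).
T⁴ − T₀⁴ = 3.42974×10⁵ − 1.36049×10⁸ = -1.35706×10⁸ K⁴, so P_net = -0.0675 W — negative, meaning a net gain of 0.0675 W.

Net gain ≈ 0.0675 W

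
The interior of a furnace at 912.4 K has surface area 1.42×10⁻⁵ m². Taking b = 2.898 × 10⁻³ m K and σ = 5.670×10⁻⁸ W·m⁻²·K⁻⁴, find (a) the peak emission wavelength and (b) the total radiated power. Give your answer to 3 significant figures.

λ_max ≈ 3.18 μm; P ≈ 0.558 W

(a) λ_max = b/T = 2.898×10⁻³/912.4 = 3.176×10⁻⁶ m = 3.18 μm.
Area A = 1.42×10⁻⁵ m².
(b) P = σAT⁴ = 5.670×10⁻⁸×1.42×10⁻⁵×(912.4)⁴ = 0.558 W.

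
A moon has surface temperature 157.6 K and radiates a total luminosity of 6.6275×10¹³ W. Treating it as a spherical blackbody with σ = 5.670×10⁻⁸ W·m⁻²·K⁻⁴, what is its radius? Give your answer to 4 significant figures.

L = 4πR²σT⁴ ⇒ R = √(L/(4πσT⁴)).
σT⁴ = 34.9790 W/m², so R = √(6.6275×10¹³/(4π×34.9790)) = 3.883×10⁵ m.

R ≈ 3.883×10⁵ m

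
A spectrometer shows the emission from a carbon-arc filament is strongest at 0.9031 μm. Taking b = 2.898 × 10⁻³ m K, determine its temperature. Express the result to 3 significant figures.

Wien's law gives T = b/λ_max = (2.898×10⁻³ m·K)/(9.031×10⁻⁷ m) = 3.21×10³ K.

T ≈ 3.21×10³ K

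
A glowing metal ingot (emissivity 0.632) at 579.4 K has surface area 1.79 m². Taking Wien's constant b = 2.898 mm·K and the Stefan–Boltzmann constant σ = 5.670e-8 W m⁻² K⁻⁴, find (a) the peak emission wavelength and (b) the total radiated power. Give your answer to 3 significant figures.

λ_max ≈ 5.00 μm; P ≈ 7.23×10³ W

(a) λ_max = b/T = 2.898×10⁻³/579.4 = 5.002×10⁻⁶ m = 5.00 μm.
Area A = 1.79 m².
(b) P = εσAT⁴ = 0.632×5.670×10⁻⁸×1.79×(579.4)⁴ = 7.23×10³ W.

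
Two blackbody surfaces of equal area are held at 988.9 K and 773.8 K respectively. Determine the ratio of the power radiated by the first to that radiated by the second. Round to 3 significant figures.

With equal areas, P₁/P₂ = (T₁/T₂)⁴ = (988.9/773.8)⁴ = 2.67.

P₁/P₂ ≈ 2.67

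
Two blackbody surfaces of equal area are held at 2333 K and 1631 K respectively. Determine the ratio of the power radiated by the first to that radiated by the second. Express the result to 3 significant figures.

P₁/P₂ ≈ 4.19

With equal areas, P₁/P₂ = (T₁/T₂)⁴ = (2333/1631)⁴ = 4.19.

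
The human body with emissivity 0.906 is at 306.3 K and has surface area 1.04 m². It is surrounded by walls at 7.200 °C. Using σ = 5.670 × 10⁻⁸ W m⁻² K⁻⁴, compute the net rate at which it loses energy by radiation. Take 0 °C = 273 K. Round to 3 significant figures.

Surroundings: T = 7.200 °C + 273 = 280.200 K.
Area A = 1.04 m².
Net radiated power P_net = εσA(T⁴ − T₀⁴) = 0.906×5.670×10⁻⁸×1.04×(306.3⁴ − 280.200⁴).
T⁴ − T₀⁴ = 8.80213×10⁹ − 6.16414×10⁹ = 2.63799×10⁹ K⁴, so P_net = 141 W.

Net loss ≈ 141 W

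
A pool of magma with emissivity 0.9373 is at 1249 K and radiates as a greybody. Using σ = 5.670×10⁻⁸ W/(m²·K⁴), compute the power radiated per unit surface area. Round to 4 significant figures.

I ≈ 1.293×10⁵ W/m²

Stefan–Boltzmann: I = εσT⁴ = 0.9373 × 5.670×10⁻⁸ × (1249)⁴ = 1.293×10⁵ W/m².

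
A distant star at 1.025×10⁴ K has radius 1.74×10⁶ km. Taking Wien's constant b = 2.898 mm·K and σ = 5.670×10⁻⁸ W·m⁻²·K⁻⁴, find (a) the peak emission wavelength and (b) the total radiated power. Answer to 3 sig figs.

(a) λ_max = b/T = 2.898×10⁻³/1.025×10⁴ = 2.827×10⁻⁷ m = 283 nm.
Surface area A = 4πR² = 4π(1.74×10⁹ m)² = 3.80459×10¹⁹ m².
(b) P = σAT⁴ = 5.670×10⁻⁸×3.80459×10¹⁹×(1.025×10⁴)⁴ = 2.38×10²⁸ W.

λ_max ≈ 283 nm; P ≈ 2.38×10²⁸ W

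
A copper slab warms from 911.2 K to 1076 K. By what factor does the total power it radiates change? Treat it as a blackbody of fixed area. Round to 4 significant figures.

P ∝ T⁴, so P₂/P₁ = (T₂/T₁)⁴ = (1076/911.2)⁴ = (1.18086)⁴ = 1.944.

P₂/P₁ ≈ 1.944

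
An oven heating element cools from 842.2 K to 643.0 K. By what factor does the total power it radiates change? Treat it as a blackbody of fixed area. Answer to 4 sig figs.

P ∝ T⁴, so P₂/P₁ = (T₂/T₁)⁴ = (643.0/842.2)⁴ = (0.763477)⁴ = 0.3398.

P₂/P₁ ≈ 0.3398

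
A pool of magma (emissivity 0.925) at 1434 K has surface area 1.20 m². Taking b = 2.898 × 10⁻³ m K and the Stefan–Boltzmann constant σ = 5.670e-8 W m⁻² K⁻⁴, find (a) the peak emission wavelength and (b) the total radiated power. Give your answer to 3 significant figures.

λ_max ≈ 2.02×10³ nm; P ≈ 2.66×10⁵ W

(a) λ_max = b/T = 2.898×10⁻³/1434 = 2.021×10⁻⁶ m = 2.02×10³ nm.
Area A = 1.20 m².
(b) P = εσAT⁴ = 0.925×5.670×10⁻⁸×1.20×(1434)⁴ = 2.66×10⁵ W.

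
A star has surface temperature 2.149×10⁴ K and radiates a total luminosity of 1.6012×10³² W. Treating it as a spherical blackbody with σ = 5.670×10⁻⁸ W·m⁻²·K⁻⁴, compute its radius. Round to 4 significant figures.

R ≈ 3.246×10¹⁰ m

L = 4πR²σT⁴ ⇒ R = √(L/(4πσT⁴)).
σT⁴ = 1.20929×10¹⁰ W/m², so R = √(1.6012×10³²/(4π×1.20929×10¹⁰)) = 3.246×10¹⁰ m.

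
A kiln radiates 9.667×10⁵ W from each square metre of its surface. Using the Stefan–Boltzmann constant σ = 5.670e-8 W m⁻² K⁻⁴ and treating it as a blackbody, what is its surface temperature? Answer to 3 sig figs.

I = σT⁴, so T = (I/σ)^(1/4) = (9.667×10⁵/(5.670×10⁻⁸))^(1/4) = 2.03×10³ K.

T ≈ 2.03×10³ K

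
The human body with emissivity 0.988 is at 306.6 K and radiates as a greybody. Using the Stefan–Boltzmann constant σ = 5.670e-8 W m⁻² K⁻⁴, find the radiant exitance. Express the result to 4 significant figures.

I ≈ 495.0 W/m²

Stefan–Boltzmann: I = εσT⁴ = 0.988 × 5.670×10⁻⁸ × (306.6)⁴ = 495.0 W/m².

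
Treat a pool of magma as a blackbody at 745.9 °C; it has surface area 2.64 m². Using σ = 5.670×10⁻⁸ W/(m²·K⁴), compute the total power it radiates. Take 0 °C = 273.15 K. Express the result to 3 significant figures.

P ≈ 1.61×10⁵ W

T = 745.9 °C + 273.15 = 1019.05 K.
Area A = 2.64 m².
P = σAT⁴ = 5.670×10⁻⁸ × 2.64 × (1019.05)⁴ = 1.61×10⁵ W.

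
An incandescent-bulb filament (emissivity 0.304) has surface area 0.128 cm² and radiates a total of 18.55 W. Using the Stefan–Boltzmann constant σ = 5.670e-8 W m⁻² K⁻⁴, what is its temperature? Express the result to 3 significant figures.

T ≈ 3.03×10³ K

Area A = 0.128 cm² = 1.28×10⁻⁵ m².
P = εσAT⁴ ⇒ T = (P/(εσA))^(1/4) = (18.55/(0.304×5.670×10⁻⁸×1.28×10⁻⁵))^(1/4) = 3.03×10³ K.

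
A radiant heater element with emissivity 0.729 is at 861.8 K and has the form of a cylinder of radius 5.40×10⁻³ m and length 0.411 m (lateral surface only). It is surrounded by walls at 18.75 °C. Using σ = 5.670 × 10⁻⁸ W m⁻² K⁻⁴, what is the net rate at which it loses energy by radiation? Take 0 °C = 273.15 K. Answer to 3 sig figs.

Net loss ≈ 314 W

Surroundings: T = 18.75 °C + 273.15 = 291.90 K.
Lateral area A = 2πrL = 2π×5.40×10⁻³×0.411 = 0.0139449 m².
Net radiated power P_net = εσA(T⁴ − T₀⁴) = 0.729×5.670×10⁻⁸×0.0139449×(861.8⁴ − 291.90⁴).
T⁴ − T₀⁴ = 5.51602×10¹¹ − 7.26000×10⁹ = 5.44342×10¹¹ K⁴, so P_net = 314 W.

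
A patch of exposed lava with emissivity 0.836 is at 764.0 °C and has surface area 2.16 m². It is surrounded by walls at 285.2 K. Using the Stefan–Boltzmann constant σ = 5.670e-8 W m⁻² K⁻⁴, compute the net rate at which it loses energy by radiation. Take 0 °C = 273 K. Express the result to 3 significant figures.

T = 764.0 °C + 273 = 1037.0 K.
Area A = 2.16 m².
Net radiated power P_net = εσA(T⁴ − T₀⁴) = 0.836×5.670×10⁻⁸×2.16×(1037.0⁴ − 285.2⁴).
T⁴ − T₀⁴ = 1.15642×10¹² − 6.61604×10⁹ = 1.14980×10¹² K⁴, so P_net = 1.18×10⁵ W.

Net loss ≈ 1.18×10⁵ W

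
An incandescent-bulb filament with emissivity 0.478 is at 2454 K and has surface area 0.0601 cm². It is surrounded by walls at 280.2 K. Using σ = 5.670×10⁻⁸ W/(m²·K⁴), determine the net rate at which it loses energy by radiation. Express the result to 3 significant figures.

Area A = 0.0601 cm² = 6.01×10⁻⁶ m².
Net radiated power P_net = εσA(T⁴ − T₀⁴) = 0.478×5.670×10⁻⁸×6.01×10⁻⁶×(2454⁴ − 280.2⁴).
T⁴ − T₀⁴ = 3.62659×10¹³ − 6.16414×10⁹ = 3.62597×10¹³ K⁴, so P_net = 5.91 W.

Net loss ≈ 5.91 W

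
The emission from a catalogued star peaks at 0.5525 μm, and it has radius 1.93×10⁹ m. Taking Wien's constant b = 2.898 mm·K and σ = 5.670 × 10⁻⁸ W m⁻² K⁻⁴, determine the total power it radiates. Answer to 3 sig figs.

P ≈ 2.01×10²⁷ W

Wien's law: T = b/λ_max = 2.898×10⁻³/5.525×10⁻⁷ = 5245.25 K.
Surface area A = 4πR² = 4π(1.93×10⁹ m)² = 4.68085×10¹⁹ m².
Then P = σAT⁴ = 5.670×10⁻⁸×4.68085×10¹⁹×(5245.25)⁴ = 2.01×10²⁷ W.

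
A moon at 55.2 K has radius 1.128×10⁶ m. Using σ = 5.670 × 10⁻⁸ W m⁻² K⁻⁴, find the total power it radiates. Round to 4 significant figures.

P ≈ 8.417×10¹² W

Surface area A = 4πR² = 4π(1.128×10⁶ m)² = 1.59892×10¹³ m².
P = σAT⁴ = 5.670×10⁻⁸ × 1.59892×10¹³ × (55.2)⁴ = 8.417×10¹² W.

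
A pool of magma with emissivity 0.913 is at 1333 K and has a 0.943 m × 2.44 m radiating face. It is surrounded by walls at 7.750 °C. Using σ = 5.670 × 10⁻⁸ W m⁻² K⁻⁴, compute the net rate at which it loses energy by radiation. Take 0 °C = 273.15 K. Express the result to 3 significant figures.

Net loss ≈ 3.75×10⁵ W

Surroundings: T = 7.750 °C + 273.15 = 280.900 K.
Area A = 0.943 × 2.44 = 2.30092 m².
Net radiated power P_net = εσA(T⁴ − T₀⁴) = 0.913×5.670×10⁻⁸×2.30092×(1333⁴ − 280.900⁴).
T⁴ − T₀⁴ = 3.15733×10¹² − 6.22597×10⁹ = 3.15110×10¹² K⁴, so P_net = 3.75×10⁵ W.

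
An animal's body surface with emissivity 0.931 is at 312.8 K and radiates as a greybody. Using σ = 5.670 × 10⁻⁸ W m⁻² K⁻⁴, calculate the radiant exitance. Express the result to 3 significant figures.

Stefan–Boltzmann: I = εσT⁴ = 0.931 × 5.670×10⁻⁸ × (312.8)⁴ = 505 W/m².

I ≈ 505 W/m²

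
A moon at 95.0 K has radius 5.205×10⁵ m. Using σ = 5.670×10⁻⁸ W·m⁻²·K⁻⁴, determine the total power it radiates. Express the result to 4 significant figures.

P ≈ 1.572×10¹³ W

Surface area A = 4πR² = 4π(5.205×10⁵ m)² = 3.40448×10¹² m².
P = σAT⁴ = 5.670×10⁻⁸ × 3.40448×10¹² × (95.0)⁴ = 1.572×10¹³ W.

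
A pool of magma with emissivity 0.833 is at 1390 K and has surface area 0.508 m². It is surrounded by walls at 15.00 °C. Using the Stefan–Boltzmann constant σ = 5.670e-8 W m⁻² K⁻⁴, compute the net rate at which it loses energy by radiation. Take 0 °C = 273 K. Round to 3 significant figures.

Surroundings: T = 15.00 °C + 273 = 288.00 K.
Area A = 0.508 m².
Net radiated power P_net = εσA(T⁴ − T₀⁴) = 0.833×5.670×10⁻⁸×0.508×(1390⁴ − 288.00⁴).
T⁴ − T₀⁴ = 3.73301×10¹² − 6.87971×10⁹ = 3.72613×10¹² K⁴, so P_net = 8.94×10⁴ W.

Net loss ≈ 8.94×10⁴ W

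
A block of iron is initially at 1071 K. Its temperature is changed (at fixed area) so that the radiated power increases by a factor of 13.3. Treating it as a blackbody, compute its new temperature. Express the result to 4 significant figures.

T₂ ≈ 2045 K

P ∝ T⁴, so T₂/T₁ = (P₂/P₁)^(1/4) = (13.3)^(1/4) = 1.90969.
T₂ = 1071 × 1.90969 = 2045 K.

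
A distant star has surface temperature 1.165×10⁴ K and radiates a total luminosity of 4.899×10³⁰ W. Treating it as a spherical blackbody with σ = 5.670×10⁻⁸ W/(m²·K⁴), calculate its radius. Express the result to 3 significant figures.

L = 4πR²σT⁴ ⇒ R = √(L/(4πσT⁴)).
σT⁴ = 1.04445×10⁹ W/m², so R = √(4.899×10³⁰/(4π×1.04445×10⁹)) = 1.93×10¹⁰ m.

R ≈ 1.93×10¹⁰ m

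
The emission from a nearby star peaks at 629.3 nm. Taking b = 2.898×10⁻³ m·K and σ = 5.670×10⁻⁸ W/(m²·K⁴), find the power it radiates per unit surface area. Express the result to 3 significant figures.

I ≈ 2.55×10⁷ W/m²

Wien's law: T = b/λ_max = 2.898×10⁻³/6.293×10⁻⁷ = 4605.12 K.
Then I = σT⁴ = 5.670×10⁻⁸×(4605.12)⁴ = 2.55×10⁷ W/m².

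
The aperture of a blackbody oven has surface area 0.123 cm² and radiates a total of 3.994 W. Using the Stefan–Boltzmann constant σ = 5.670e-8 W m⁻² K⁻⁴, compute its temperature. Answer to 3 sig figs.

Area A = 0.123 cm² = 1.23×10⁻⁵ m².
P = σAT⁴ ⇒ T = (P/(σA))^(1/4) = (3.994/(5.670×10⁻⁸×1.23×10⁻⁵))^(1/4) = 1.55×10³ K.

T ≈ 1.55×10³ K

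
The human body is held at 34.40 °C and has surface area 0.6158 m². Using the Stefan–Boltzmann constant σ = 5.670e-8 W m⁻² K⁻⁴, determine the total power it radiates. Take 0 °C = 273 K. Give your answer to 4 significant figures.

P ≈ 311.8 W

T = 34.40 °C + 273 = 307.40 K.
Area A = 0.6158 m².
P = σAT⁴ = 5.670×10⁻⁸ × 0.6158 × (307.40)⁴ = 311.8 W.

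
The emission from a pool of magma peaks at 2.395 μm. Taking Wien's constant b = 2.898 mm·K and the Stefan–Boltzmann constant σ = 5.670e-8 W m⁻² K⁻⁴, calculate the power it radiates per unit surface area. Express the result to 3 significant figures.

Wien's law: T = b/λ_max = 2.898×10⁻³/2.395×10⁻⁶ = 1210.02 K.
Then I = σT⁴ = 5.670×10⁻⁸×(1210.02)⁴ = 1.22×10⁵ W/m².

I ≈ 1.22×10⁵ W/m²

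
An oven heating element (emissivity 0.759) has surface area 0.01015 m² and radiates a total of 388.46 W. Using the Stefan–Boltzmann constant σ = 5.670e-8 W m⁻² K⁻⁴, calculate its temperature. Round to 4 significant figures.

T ≈ 971.1 K

Area A = 0.01015 m².
P = εσAT⁴ ⇒ T = (P/(εσA))^(1/4) = (388.46/(0.759×5.670×10⁻⁸×0.01015))^(1/4) = 971.1 K.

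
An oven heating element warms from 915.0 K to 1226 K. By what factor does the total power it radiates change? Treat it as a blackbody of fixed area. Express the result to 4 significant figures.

P₂/P₁ ≈ 3.223

P ∝ T⁴, so P₂/P₁ = (T₂/T₁)⁴ = (1226/915.0)⁴ = (1.33989)⁴ = 3.223.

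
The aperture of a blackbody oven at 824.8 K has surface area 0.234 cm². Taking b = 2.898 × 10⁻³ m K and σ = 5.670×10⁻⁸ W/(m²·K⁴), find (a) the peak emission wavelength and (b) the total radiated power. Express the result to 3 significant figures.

(a) λ_max = b/T = 2.898×10⁻³/824.8 = 3.514×10⁻⁶ m = 3.51 μm.
Area A = 0.234 cm² = 2.34×10⁻⁵ m².
(b) P = σAT⁴ = 5.670×10⁻⁸×2.34×10⁻⁵×(824.8)⁴ = 0.614 W.

λ_max ≈ 3.51 μm; P ≈ 0.614 W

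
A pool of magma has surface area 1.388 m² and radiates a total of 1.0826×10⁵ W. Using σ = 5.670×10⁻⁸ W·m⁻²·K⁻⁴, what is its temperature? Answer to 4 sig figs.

T ≈ 1083 K

Area A = 1.388 m².
P = σAT⁴ ⇒ T = (P/(σA))^(1/4) = (1.0826×10⁵/(5.670×10⁻⁸×1.388))^(1/4) = 1083 K.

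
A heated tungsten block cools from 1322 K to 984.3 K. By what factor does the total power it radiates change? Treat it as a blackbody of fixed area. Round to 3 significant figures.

P ∝ T⁴, so P₂/P₁ = (T₂/T₁)⁴ = (984.3/1322)⁴ = (0.744554)⁴ = 0.307.

P₂/P₁ ≈ 0.307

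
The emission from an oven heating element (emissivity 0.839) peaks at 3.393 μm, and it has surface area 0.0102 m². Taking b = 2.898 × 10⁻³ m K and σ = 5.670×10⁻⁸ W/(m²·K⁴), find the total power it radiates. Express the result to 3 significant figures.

P ≈ 258 W

Wien's law: T = b/λ_max = 2.898×10⁻³/3.393×10⁻⁶ = 854.111 K.
Area A = 0.0102 m².
Then P = εσAT⁴ = 0.839×5.670×10⁻⁸×0.0102×(854.111)⁴ = 258 W.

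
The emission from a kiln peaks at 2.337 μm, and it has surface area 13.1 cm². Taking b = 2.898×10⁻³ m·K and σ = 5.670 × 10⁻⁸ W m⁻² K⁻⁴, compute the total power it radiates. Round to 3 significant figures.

P ≈ 176 W

Wien's law: T = b/λ_max = 2.898×10⁻³/2.337×10⁻⁶ = 1240.05 K.
Area A = 13.1 cm² = 1.31×10⁻³ m².
Then P = σAT⁴ = 5.670×10⁻⁸×1.31×10⁻³×(1240.05)⁴ = 176 W.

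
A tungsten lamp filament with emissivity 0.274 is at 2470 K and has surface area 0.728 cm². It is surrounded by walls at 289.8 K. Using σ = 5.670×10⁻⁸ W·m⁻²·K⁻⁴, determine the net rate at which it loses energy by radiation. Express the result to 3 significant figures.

Area A = 0.728 cm² = 7.28×10⁻⁵ m².
Net radiated power P_net = εσA(T⁴ − T₀⁴) = 0.274×5.670×10⁻⁸×7.28×10⁻⁵×(2470⁴ − 289.8⁴).
T⁴ − T₀⁴ = 3.72210×10¹³ − 7.05332×10⁹ = 3.72139×10¹³ K⁴, so P_net = 42.1 W.

Net loss ≈ 42.1 W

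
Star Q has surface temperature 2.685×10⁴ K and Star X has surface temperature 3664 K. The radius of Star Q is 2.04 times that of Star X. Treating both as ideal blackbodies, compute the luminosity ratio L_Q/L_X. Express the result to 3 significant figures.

L_Q/L_X ≈ 1.20×10⁴

L ∝ R²T⁴, so L_Q/L_X = (R_Q/R_X)²(T_Q/T_X)⁴ = (2.04)² × (2.685×10⁴/3664)⁴ = 4.1616 × 2883.73 = 1.20×10⁴.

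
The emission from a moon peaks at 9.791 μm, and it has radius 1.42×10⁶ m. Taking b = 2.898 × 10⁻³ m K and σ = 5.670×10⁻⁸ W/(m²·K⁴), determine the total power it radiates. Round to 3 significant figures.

P ≈ 1.10×10¹⁶ W

Wien's law: T = b/λ_max = 2.898×10⁻³/9.791×10⁻⁶ = 295.986 K.
Surface area A = 4πR² = 4π(1.42×10⁶ m)² = 2.53388×10¹³ m².
Then P = σAT⁴ = 5.670×10⁻⁸×2.53388×10¹³×(295.986)⁴ = 1.10×10¹⁶ W.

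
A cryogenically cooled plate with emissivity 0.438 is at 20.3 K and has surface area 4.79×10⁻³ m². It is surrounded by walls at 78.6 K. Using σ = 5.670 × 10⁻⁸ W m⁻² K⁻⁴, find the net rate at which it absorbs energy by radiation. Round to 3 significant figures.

Net gain ≈ 4.52×10⁻³ W

Area A = 4.79×10⁻³ m².
Net radiated power P_net = εσA(T⁴ − T₀⁴) = 0.438×5.670×10⁻⁸×4.79×10⁻³×(20.3⁴ − 78.6⁴).
T⁴ − T₀⁴ = 1.69818×10⁵ − 3.81672×10⁷ = -3.79974×10⁷ K⁴, so P_net = -4.52×10⁻³ W — negative, meaning a net gain of 4.52×10⁻³ W.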